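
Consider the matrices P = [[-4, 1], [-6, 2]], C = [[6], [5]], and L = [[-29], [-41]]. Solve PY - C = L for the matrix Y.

Y = [[5], [-3]]

PY = L + C = [[-23], [-36]].
P is on the left of Y, so left-multiply by P⁻¹: Y = P⁻¹(L + C).
P has determinant -2; P⁻¹ = [[-1, 1/2], [-3, 2]].
Y = P⁻¹(L + C) = [[5], [-3]].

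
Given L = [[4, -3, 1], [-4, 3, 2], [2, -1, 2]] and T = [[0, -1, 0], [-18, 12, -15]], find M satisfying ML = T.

L is on the right of M, so right-multiply by L⁻¹: M = TL⁻¹.
det L = -6; the adjugate gives L⁻¹ = [[-4/3, -5/6, 3/2], [-2, -1, 2], [1/3, 1/3, 0]].
M = TL⁻¹ = [[0, -1, 0], [-18, 12, -15]] · [[-4/3, -5/6, 3/2], [-2, -1, 2], [1/3, 1/3, 0]] = [[2, 1, -2], [-5, -2, -3]].

M = [[2, 1, -2], [-5, -2, -3]]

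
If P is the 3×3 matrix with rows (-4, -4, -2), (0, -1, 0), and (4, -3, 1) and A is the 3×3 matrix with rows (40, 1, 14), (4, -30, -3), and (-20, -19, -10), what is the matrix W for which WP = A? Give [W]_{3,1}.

Since P sits to the right of W, W = AP⁻¹.
P has determinant -4; P⁻¹ = [[1/4, -5/2, 1/2], [0, -1, 0], [-1, 7, -1]].
W = AP⁻¹ = [[40, 1, 14], [4, -30, -3], [-20, -19, -10]] · [[1/4, -5/2, 1/2], [0, -1, 0], [-1, 7, -1]] = [[-4, -3, 6], [4, -1, 5], [5, -1, 0]].

5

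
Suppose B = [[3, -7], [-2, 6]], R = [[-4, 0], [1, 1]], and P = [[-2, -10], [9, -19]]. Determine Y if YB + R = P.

YB = P − R = [[2, -10], [8, -20]].
Right-multiplying both sides by B⁻¹ gives Y = (P − R)B⁻¹.
B has determinant 4; B⁻¹ = [[3/2, 7/4], [1/2, 3/4]].
Y = (P − R)B⁻¹ = [[-2, -4], [2, -1]].

Y = [[-2, -4], [2, -1]]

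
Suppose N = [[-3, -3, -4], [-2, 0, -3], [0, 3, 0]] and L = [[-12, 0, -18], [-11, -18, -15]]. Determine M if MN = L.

M = [[0, 6, 0], [3, 1, -3]]

N is on the right of M, so right-multiply by N⁻¹: M = LN⁻¹.
N has determinant -3; N⁻¹ = [[-3, 4, -3], [0, 0, 1/3], [2, -3, 2]].
M = LN⁻¹ = [[-12, 0, -18], [-11, -18, -15]] · [[-3, 4, -3], [0, 0, 1/3], [2, -3, 2]] = [[0, 6, 0], [3, 1, -3]].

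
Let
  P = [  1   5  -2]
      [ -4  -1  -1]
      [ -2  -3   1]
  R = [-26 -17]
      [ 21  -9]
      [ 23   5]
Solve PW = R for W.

P is on the left of W, so left-multiply by P⁻¹: W = P⁻¹R.
P has determinant 6; P⁻¹ = [[-2/3, 1/6, -7/6], [1, -1/2, 3/2], [5/3, -7/6, 19/6]].
W = P⁻¹R = [[-2/3, 1/6, -7/6], [1, -1/2, 3/2], [5/3, -7/6, 19/6]] · [[-26, -17], [21, -9], [23, 5]] = [[-6, 4], [-2, -5], [5, -2]].

W = [[-6, 4], [-2, -5], [5, -2]]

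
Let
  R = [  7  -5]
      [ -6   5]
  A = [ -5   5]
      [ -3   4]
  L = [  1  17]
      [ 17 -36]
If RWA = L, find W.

W = [[-3, -1], [-2, -5]]

Left-multiply by R⁻¹ and right-multiply by A⁻¹: W = R⁻¹LA⁻¹.
det R = 5; the adjugate gives R⁻¹ = [[1, 1], [6/5, 7/5]].
det A = -5, so A⁻¹ = [[-4/5, 1], [-3/5, 1]].
R⁻¹L = [[18, -19], [25, -30]].
W = (R⁻¹L)A⁻¹ = [[-3, -1], [-2, -5]].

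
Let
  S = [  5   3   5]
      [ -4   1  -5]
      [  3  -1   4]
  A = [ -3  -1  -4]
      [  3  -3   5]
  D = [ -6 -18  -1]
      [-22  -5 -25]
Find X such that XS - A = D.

X = [[-5, -4, 0], [-3, 1, 0]]

XS = D + A = [[-9, -19, -5], [-19, -8, -20]].
Since S sits to the right of X, X = (D + A)S⁻¹.
det S = 3; the adjugate gives S⁻¹ = [[-1/3, -17/3, -20/3], [1/3, 5/3, 5/3], [1/3, 14/3, 17/3]].
X = (D + A)S⁻¹ = [[-5, -4, 0], [-3, 1, 0]].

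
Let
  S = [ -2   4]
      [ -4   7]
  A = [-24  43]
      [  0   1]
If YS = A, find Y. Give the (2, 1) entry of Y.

Since S sits to the right of Y, Y = AS⁻¹.
det S = 2, so S⁻¹ = [[7/2, -2], [2, -1]].
Y = AS⁻¹ = [[-24, 43], [0, 1]] · [[7/2, -2], [2, -1]] = [[2, 5], [2, -1]].

2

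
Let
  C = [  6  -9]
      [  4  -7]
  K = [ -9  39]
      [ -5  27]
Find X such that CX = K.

X = [[-3, 5], [-1, -1]]

C is on the left of X, so left-multiply by C⁻¹: X = C⁻¹K.
det C = -6; the adjugate gives C⁻¹ = [[7/6, -3/2], [2/3, -1]].
X = C⁻¹K = [[7/6, -3/2], [2/3, -1]] · [[-9, 39], [-5, 27]] = [[-3, 5], [-1, -1]].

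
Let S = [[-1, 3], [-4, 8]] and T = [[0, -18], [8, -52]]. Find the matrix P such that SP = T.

Left-multiplying both sides by S⁻¹ gives P = S⁻¹T.
S has determinant 4; S⁻¹ = [[2, -3/4], [1, -1/4]].
P = S⁻¹T = [[2, -3/4], [1, -1/4]] · [[0, -18], [8, -52]] = [[-6, 3], [-2, -5]].

P = [[-6, 3], [-2, -5]]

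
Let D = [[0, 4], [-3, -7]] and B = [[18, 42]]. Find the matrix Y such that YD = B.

Since D sits to the right of Y, Y = BD⁻¹.
det D = 12; the adjugate gives D⁻¹ = [[-7/12, -1/3], [1/4, 0]].
Y = BD⁻¹ = [[18, 42]] · [[-7/12, -1/3], [1/4, 0]] = [[0, -6]].

Y = [[0, -6]]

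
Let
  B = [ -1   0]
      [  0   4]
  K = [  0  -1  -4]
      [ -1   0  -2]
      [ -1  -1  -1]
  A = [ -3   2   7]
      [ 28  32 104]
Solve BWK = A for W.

W = B⁻¹AK⁻¹ (apply B⁻¹ on the left and K⁻¹ on the right).
det B = -4; the adjugate gives B⁻¹ = [[-1, 0], [0, 1/4]].
det K = -5; the adjugate gives K⁻¹ = [[2/5, -3/5, -2/5], [-1/5, 4/5, -4/5], [-1/5, -1/5, 1/5]].
B⁻¹A = [[3, -2, -7], [7, 8, 26]].
W = (B⁻¹A)K⁻¹ = [[3, -2, -1], [-4, -3, -4]].

W = [[3, -2, -1], [-4, -3, -4]]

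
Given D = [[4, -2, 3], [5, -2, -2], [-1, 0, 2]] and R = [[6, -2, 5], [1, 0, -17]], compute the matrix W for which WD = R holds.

Since D sits to the right of W, W = RD⁻¹.
D has determinant -6; D⁻¹ = [[2/3, -2/3, -5/3], [4/3, -11/6, -23/6], [1/3, -1/3, -1/3]].
W = RD⁻¹ = [[6, -2, 5], [1, 0, -17]] · [[2/3, -2/3, -5/3], [4/3, -11/6, -23/6], [1/3, -1/3, -1/3]] = [[3, -2, -4], [-5, 5, 4]].

W = [[3, -2, -4], [-5, 5, 4]]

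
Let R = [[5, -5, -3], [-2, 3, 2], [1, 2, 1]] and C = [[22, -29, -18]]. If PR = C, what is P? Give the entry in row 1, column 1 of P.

R is on the right of P, so right-multiply by R⁻¹: P = CR⁻¹.
R has determinant -4; R⁻¹ = [[1/4, 1/4, 1/4], [-1, -2, 1], [7/4, 15/4, -5/4]].
P = CR⁻¹ = [[22, -29, -18]] · [[1/4, 1/4, 1/4], [-1, -2, 1], [7/4, 15/4, -5/4]] = [[3, -4, -1]].

3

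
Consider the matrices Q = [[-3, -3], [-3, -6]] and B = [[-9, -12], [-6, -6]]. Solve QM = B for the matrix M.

M = [[4, 6], [-1, -2]]

Left-multiplying both sides by Q⁻¹ gives M = Q⁻¹B.
det Q = 9, so Q⁻¹ = [[-2/3, 1/3], [1/3, -1/3]].
M = Q⁻¹B = [[-2/3, 1/3], [1/3, -1/3]] · [[-9, -12], [-6, -6]] = [[4, 6], [-1, -2]].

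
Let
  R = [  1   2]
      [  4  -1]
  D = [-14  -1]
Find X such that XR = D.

X = [[-2, -3]]

Since R sits to the right of X, X = DR⁻¹.
R has determinant -9; R⁻¹ = [[1/9, 2/9], [4/9, -1/9]].
X = DR⁻¹ = [[-14, -1]] · [[1/9, 2/9], [4/9, -1/9]] = [[-2, -3]].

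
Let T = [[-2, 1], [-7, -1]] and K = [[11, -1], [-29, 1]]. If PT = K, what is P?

P = [[-2, -1], [4, 3]]

Since T sits to the right of P, P = KT⁻¹.
T has determinant 9; T⁻¹ = [[-1/9, -1/9], [7/9, -2/9]].
P = KT⁻¹ = [[11, -1], [-29, 1]] · [[-1/9, -1/9], [7/9, -2/9]] = [[-2, -1], [4, 3]].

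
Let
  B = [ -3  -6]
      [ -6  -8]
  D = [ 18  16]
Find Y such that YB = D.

B is on the right of Y, so right-multiply by B⁻¹: Y = DB⁻¹.
det B = -12, so B⁻¹ = [[2/3, -1/2], [-1/2, 1/4]].
Y = DB⁻¹ = [[18, 16]] · [[2/3, -1/2], [-1/2, 1/4]] = [[4, -5]].

Y = [[4, -5]]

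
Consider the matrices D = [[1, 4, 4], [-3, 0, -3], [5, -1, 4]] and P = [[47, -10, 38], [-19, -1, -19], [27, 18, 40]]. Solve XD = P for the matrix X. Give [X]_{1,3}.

6

D is on the right of X, so right-multiply by D⁻¹: X = PD⁻¹.
det D = -3; the adjugate gives D⁻¹ = [[1, 20/3, 4], [1, 16/3, 3], [-1, -7, -4]].
X = PD⁻¹ = [[47, -10, 38], [-19, -1, -19], [27, 18, 40]] · [[1, 20/3, 4], [1, 16/3, 3], [-1, -7, -4]] = [[-1, -6, 6], [-1, 1, -3], [5, -4, 2]].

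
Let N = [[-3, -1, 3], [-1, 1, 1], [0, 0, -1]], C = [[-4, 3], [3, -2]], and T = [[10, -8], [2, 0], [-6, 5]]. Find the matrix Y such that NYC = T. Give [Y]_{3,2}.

-2

Y = N⁻¹TC⁻¹ (apply N⁻¹ on the left and C⁻¹ on the right).
N has determinant 4; N⁻¹ = [[-1/4, -1/4, -1], [-1/4, 3/4, 0], [0, 0, -1]].
C has determinant -1; C⁻¹ = [[2, 3], [3, 4]].
N⁻¹T = [[3, -3], [-1, 2], [6, -5]].
Y = (N⁻¹T)C⁻¹ = [[-3, -3], [4, 5], [-3, -2]].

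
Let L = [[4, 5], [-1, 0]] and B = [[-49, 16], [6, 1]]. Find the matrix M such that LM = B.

Left-multiplying both sides by L⁻¹ gives M = L⁻¹B.
det L = 5, so L⁻¹ = [[0, -1], [1/5, 4/5]].
M = L⁻¹B = [[0, -1], [1/5, 4/5]] · [[-49, 16], [6, 1]] = [[-6, -1], [-5, 4]].

M = [[-6, -1], [-5, 4]]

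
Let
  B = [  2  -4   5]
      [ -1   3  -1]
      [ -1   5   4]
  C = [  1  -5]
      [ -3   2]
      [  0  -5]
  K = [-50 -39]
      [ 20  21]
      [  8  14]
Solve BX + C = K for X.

X = [[-3, -2], [5, 5], [-5, -2]]

BX = K − C = [[-51, -34], [23, 19], [8, 19]].
Left-multiplying both sides by B⁻¹ gives X = B⁻¹(K − C).
det B = 4; the adjugate gives B⁻¹ = [[17/4, 41/4, -11/4], [5/4, 13/4, -3/4], [-1/2, -3/2, 1/2]].
X = B⁻¹(K − C) = [[-3, -2], [5, 5], [-5, -2]].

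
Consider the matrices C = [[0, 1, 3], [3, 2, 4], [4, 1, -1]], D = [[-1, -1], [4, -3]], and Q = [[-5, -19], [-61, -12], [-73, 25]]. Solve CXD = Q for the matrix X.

X = [[5, -3], [1, -1], [4, 1]]

Isolating X: multiply by C⁻¹ from the left and D⁻¹ from the right, so X = C⁻¹QD⁻¹.
C has determinant 4; C⁻¹ = [[-3/2, 1, -1/2], [19/4, -3, 9/4], [-5/4, 1, -3/4]].
det D = 7, so D⁻¹ = [[-3/7, 1/7], [-4/7, -1/7]].
C⁻¹Q = [[-17, 4], [-5, 2], [0, -7]].
X = (C⁻¹Q)D⁻¹ = [[5, -3], [1, -1], [4, 1]].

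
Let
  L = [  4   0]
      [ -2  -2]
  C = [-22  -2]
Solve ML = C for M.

M = [[-5, 1]]

Right-multiplying both sides by L⁻¹ gives M = CL⁻¹.
det L = -8, so L⁻¹ = [[1/4, 0], [-1/4, -1/2]].
M = CL⁻¹ = [[-22, -2]] · [[1/4, 0], [-1/4, -1/2]] = [[-5, 1]].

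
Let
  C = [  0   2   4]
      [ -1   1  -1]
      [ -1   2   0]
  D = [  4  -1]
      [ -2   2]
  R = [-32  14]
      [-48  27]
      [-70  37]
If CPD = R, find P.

Isolating P: multiply by C⁻¹ from the left and D⁻¹ from the right, so P = C⁻¹RD⁻¹.
C has determinant -2; C⁻¹ = [[-1, -4, 3], [-1/2, -2, 2], [1/2, 1, -1]].
det D = 6, so D⁻¹ = [[1/3, 1/6], [1/3, 2/3]].
C⁻¹R = [[14, -11], [-28, 13], [6, -3]].
P = (C⁻¹R)D⁻¹ = [[1, -5], [-5, 4], [1, -1]].

P = [[1, -5], [-5, 4], [1, -1]]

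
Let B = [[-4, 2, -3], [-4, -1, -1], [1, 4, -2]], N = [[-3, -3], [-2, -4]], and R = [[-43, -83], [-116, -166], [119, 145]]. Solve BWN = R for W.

Isolating W: multiply by B⁻¹ from the left and N⁻¹ from the right, so W = B⁻¹RN⁻¹.
B has determinant 3; B⁻¹ = [[2, -8/3, -5/3], [-3, 11/3, 8/3], [-5, 6, 4]].
N has determinant 6; N⁻¹ = [[-2/3, 1/2], [1/3, -1/2]].
B⁻¹R = [[25, 35], [21, 27], [-5, -1]].
W = (B⁻¹R)N⁻¹ = [[-5, -5], [-5, -3], [3, -2]].

W = [[-5, -5], [-5, -3], [3, -2]]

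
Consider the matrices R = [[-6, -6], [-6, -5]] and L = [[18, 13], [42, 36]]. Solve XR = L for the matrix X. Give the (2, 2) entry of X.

R is on the right of X, so right-multiply by R⁻¹: X = LR⁻¹.
det R = -6, so R⁻¹ = [[5/6, -1], [-1, 1]].
X = LR⁻¹ = [[18, 13], [42, 36]] · [[5/6, -1], [-1, 1]] = [[2, -5], [-1, -6]].

-6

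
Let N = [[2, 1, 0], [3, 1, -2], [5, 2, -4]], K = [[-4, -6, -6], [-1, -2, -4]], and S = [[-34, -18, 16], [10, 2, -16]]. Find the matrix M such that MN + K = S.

MN = S − K = [[-30, -12, 22], [11, 4, -12]].
Since N sits to the right of M, M = (S − K)N⁻¹.
det N = 2, so N⁻¹ = [[0, 2, -1], [1, -4, 2], [1/2, 1/2, -1/2]].
M = (S − K)N⁻¹ = [[-1, -1, -5], [-2, 0, 3]].

M = [[-1, -1, -5], [-2, 0, 3]]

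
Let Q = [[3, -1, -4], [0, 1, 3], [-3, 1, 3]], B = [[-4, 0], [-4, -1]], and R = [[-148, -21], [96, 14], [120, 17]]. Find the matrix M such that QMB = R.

Isolating M: multiply by Q⁻¹ from the left and B⁻¹ from the right, so M = Q⁻¹RB⁻¹.
det Q = -3, so Q⁻¹ = [[0, 1/3, -1/3], [3, 1, 3], [-1, 0, -1]].
det B = 4; the adjugate gives B⁻¹ = [[-1/4, 0], [1, -1]].
Q⁻¹R = [[-8, -1], [12, 2], [28, 4]].
M = (Q⁻¹R)B⁻¹ = [[1, 1], [-1, -2], [-3, -4]].

M = [[1, 1], [-1, -2], [-3, -4]]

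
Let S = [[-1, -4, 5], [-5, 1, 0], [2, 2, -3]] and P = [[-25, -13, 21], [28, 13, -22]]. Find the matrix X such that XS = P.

S is on the right of X, so right-multiply by S⁻¹: X = PS⁻¹.
det S = 3; the adjugate gives S⁻¹ = [[-1, -2/3, -5/3], [-5, -7/3, -25/3], [-4, -2, -7]].
X = PS⁻¹ = [[-25, -13, 21], [28, 13, -22]] · [[-1, -2/3, -5/3], [-5, -7/3, -25/3], [-4, -2, -7]] = [[6, 5, 3], [-5, -5, -1]].

X = [[6, 5, 3], [-5, -5, -1]]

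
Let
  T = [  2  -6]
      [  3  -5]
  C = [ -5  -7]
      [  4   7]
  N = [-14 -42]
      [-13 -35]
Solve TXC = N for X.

X = T⁻¹NC⁻¹ (apply T⁻¹ on the left and C⁻¹ on the right).
det T = 8; the adjugate gives T⁻¹ = [[-5/8, 3/4], [-3/8, 1/4]].
det C = -7; the adjugate gives C⁻¹ = [[-1, -1], [4/7, 5/7]].
T⁻¹N = [[-1, 0], [2, 7]].
X = (T⁻¹N)C⁻¹ = [[1, 1], [2, 3]].

X = [[1, 1], [2, 3]]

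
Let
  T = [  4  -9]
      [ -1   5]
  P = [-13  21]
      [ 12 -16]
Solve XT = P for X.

Right-multiplying both sides by T⁻¹ gives X = PT⁻¹.
det T = 11, so T⁻¹ = [[5/11, 9/11], [1/11, 4/11]].
X = PT⁻¹ = [[-13, 21], [12, -16]] · [[5/11, 9/11], [1/11, 4/11]] = [[-4, -3], [4, 4]].

X = [[-4, -3], [4, 4]]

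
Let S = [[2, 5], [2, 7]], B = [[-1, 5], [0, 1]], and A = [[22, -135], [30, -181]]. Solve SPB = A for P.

P = [[-1, -5], [-4, -3]]

Left-multiply by S⁻¹ and right-multiply by B⁻¹: P = S⁻¹AB⁻¹.
S has determinant 4; S⁻¹ = [[7/4, -5/4], [-1/2, 1/2]].
det B = -1; the adjugate gives B⁻¹ = [[-1, 5], [0, 1]].
S⁻¹A = [[1, -10], [4, -23]].
P = (S⁻¹A)B⁻¹ = [[-1, -5], [-4, -3]].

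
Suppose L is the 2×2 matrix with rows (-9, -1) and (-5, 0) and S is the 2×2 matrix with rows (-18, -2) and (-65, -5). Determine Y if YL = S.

Y = [[2, 0], [5, 4]]

L is on the right of Y, so right-multiply by L⁻¹: Y = SL⁻¹.
det L = -5, so L⁻¹ = [[0, -1/5], [-1, 9/5]].
Y = SL⁻¹ = [[-18, -2], [-65, -5]] · [[0, -1/5], [-1, 9/5]] = [[2, 0], [5, 4]].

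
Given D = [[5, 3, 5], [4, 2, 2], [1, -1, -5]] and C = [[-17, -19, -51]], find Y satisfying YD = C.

Since D sits to the right of Y, Y = CD⁻¹.
det D = -4, so D⁻¹ = [[2, -5/2, 1], [-11/2, 15/2, -5/2], [3/2, -2, 1/2]].
Y = CD⁻¹ = [[-17, -19, -51]] · [[2, -5/2, 1], [-11/2, 15/2, -5/2], [3/2, -2, 1/2]] = [[-6, 2, 5]].

Y = [[-6, 2, 5]]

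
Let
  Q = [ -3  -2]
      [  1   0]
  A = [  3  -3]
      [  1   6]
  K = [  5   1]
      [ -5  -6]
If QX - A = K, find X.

X = [[-4, 0], [2, 1]]

QX = K + A = [[8, -2], [-4, 0]].
Left-multiplying both sides by Q⁻¹ gives X = Q⁻¹(K + A).
det Q = 2; the adjugate gives Q⁻¹ = [[0, 1], [-1/2, -3/2]].
X = Q⁻¹(K + A) = [[-4, 0], [2, 1]].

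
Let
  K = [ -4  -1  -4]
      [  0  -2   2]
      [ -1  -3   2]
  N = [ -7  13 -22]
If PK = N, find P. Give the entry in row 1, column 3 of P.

-1

Right-multiplying both sides by K⁻¹ gives P = NK⁻¹.
det K = 2; the adjugate gives K⁻¹ = [[1, 7, -5], [-1, -6, 4], [-1, -11/2, 4]].
P = NK⁻¹ = [[-7, 13, -22]] · [[1, 7, -5], [-1, -6, 4], [-1, -11/2, 4]] = [[2, -6, -1]].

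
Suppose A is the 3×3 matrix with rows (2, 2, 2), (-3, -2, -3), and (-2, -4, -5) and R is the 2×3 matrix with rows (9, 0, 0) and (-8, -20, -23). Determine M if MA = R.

M = [[3, -3, 3], [-2, -2, 5]]

Right-multiplying both sides by A⁻¹ gives M = RA⁻¹.
A has determinant -6; A⁻¹ = [[1/3, -1/3, 1/3], [3/2, 1, 0], [-4/3, -2/3, -1/3]].
M = RA⁻¹ = [[9, 0, 0], [-8, -20, -23]] · [[1/3, -1/3, 1/3], [3/2, 1, 0], [-4/3, -2/3, -1/3]] = [[3, -3, 3], [-2, -2, 5]].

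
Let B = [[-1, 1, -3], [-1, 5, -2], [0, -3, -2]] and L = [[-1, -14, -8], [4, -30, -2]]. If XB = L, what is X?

B is on the right of X, so right-multiply by B⁻¹: X = LB⁻¹.
det B = 5; the adjugate gives B⁻¹ = [[-16/5, 11/5, 13/5], [-2/5, 2/5, 1/5], [3/5, -3/5, -4/5]].
X = LB⁻¹ = [[-1, -14, -8], [4, -30, -2]] · [[-16/5, 11/5, 13/5], [-2/5, 2/5, 1/5], [3/5, -3/5, -4/5]] = [[4, -3, 1], [-2, -2, 6]].

X = [[4, -3, 1], [-2, -2, 6]]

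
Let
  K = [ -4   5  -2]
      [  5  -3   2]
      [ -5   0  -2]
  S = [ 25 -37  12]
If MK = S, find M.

M = [[-5, 4, 3]]

K is on the right of M, so right-multiply by K⁻¹: M = SK⁻¹.
det K = 6; the adjugate gives K⁻¹ = [[1, 5/3, 2/3], [0, -1/3, -1/3], [-5/2, -25/6, -13/6]].
M = SK⁻¹ = [[25, -37, 12]] · [[1, 5/3, 2/3], [0, -1/3, -1/3], [-5/2, -25/6, -13/6]] = [[-5, 4, 3]].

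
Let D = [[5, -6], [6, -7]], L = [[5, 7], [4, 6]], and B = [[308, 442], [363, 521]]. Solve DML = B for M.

M = [[2, 3], [-5, -2]]

Left-multiply by D⁻¹ and right-multiply by L⁻¹: M = D⁻¹BL⁻¹.
det D = 1; the adjugate gives D⁻¹ = [[-7, 6], [-6, 5]].
det L = 2; the adjugate gives L⁻¹ = [[3, -7/2], [-2, 5/2]].
D⁻¹B = [[22, 32], [-33, -47]].
M = (D⁻¹B)L⁻¹ = [[2, 3], [-5, -2]].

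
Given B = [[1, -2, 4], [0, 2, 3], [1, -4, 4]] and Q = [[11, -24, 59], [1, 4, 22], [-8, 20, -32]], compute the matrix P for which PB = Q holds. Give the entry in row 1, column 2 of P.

B is on the right of P, so right-multiply by B⁻¹: P = QB⁻¹.
det B = 6, so B⁻¹ = [[10/3, -4/3, -7/3], [1/2, 0, -1/2], [-1/3, 1/3, 1/3]].
P = QB⁻¹ = [[11, -24, 59], [1, 4, 22], [-8, 20, -32]] · [[10/3, -4/3, -7/3], [1/2, 0, -1/2], [-1/3, 1/3, 1/3]] = [[5, 5, 6], [-2, 6, 3], [-6, 0, -2]].

5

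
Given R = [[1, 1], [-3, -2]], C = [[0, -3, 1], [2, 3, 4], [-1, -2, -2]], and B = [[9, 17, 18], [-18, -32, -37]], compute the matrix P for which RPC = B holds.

Isolating P: multiply by R⁻¹ from the left and C⁻¹ from the right, so P = R⁻¹BC⁻¹.
det R = 1; the adjugate gives R⁻¹ = [[-2, -1], [3, 1]].
det C = -1, so C⁻¹ = [[-2, 8, 15], [0, -1, -2], [1, -3, -6]].
R⁻¹B = [[0, -2, 1], [9, 19, 17]].
P = (R⁻¹B)C⁻¹ = [[1, -1, -2], [-1, 2, -5]].

P = [[1, -1, -2], [-1, 2, -5]]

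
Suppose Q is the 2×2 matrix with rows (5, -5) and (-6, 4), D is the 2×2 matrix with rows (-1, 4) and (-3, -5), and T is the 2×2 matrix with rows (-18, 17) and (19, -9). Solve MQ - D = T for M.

MQ = T + D = [[-19, 21], [16, -14]].
Since Q sits to the right of M, M = (T + D)Q⁻¹.
Q has determinant -10; Q⁻¹ = [[-2/5, -1/2], [-3/5, -1/2]].
M = (T + D)Q⁻¹ = [[-5, -1], [2, -1]].

M = [[-5, -1], [2, -1]]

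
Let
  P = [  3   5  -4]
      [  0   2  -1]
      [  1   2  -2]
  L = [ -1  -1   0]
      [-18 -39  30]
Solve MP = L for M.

P is on the right of M, so right-multiply by P⁻¹: M = LP⁻¹.
P has determinant -3; P⁻¹ = [[2/3, -2/3, -1], [1/3, 2/3, -1], [2/3, 1/3, -2]].
M = LP⁻¹ = [[-1, -1, 0], [-18, -39, 30]] · [[2/3, -2/3, -1], [1/3, 2/3, -1], [2/3, 1/3, -2]] = [[-1, 0, 2], [-5, -4, -3]].

M = [[-1, 0, 2], [-5, -4, -3]]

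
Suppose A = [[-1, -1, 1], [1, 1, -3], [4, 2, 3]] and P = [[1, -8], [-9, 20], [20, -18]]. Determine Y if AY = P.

A is on the left of Y, so left-multiply by A⁻¹: Y = A⁻¹P.
det A = 4, so A⁻¹ = [[9/4, 5/4, 1/2], [-15/4, -7/4, -1/2], [-1/2, -1/2, 0]].
Y = A⁻¹P = [[9/4, 5/4, 1/2], [-15/4, -7/4, -1/2], [-1/2, -1/2, 0]] · [[1, -8], [-9, 20], [20, -18]] = [[1, -2], [2, 4], [4, -6]].

Y = [[1, -2], [2, 4], [4, -6]]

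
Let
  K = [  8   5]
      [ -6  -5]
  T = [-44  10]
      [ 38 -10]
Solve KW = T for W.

W = [[-3, 0], [-4, 2]]

Since K multiplies W on the left, W = K⁻¹T.
K has determinant -10; K⁻¹ = [[1/2, 1/2], [-3/5, -4/5]].
W = K⁻¹T = [[1/2, 1/2], [-3/5, -4/5]] · [[-44, 10], [38, -10]] = [[-3, 0], [-4, 2]].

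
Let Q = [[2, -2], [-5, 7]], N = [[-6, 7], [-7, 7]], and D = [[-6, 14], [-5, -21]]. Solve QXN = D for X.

X = [[1, 1], [-3, 4]]

Left-multiply by Q⁻¹ and right-multiply by N⁻¹: X = Q⁻¹DN⁻¹.
det Q = 4, so Q⁻¹ = [[7/4, 1/2], [5/4, 1/2]].
det N = 7; the adjugate gives N⁻¹ = [[1, -1], [1, -6/7]].
Q⁻¹D = [[-13, 14], [-10, 7]].
X = (Q⁻¹D)N⁻¹ = [[1, 1], [-3, 4]].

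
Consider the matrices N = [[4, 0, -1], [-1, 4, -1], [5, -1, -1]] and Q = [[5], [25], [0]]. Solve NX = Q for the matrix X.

Left-multiplying both sides by N⁻¹ gives X = N⁻¹Q.
det N = -1, so N⁻¹ = [[5, -1, -4], [6, -1, -5], [19, -4, -16]].
X = N⁻¹Q = [[5, -1, -4], [6, -1, -5], [19, -4, -16]] · [[5], [25], [0]] = [[0], [5], [-5]].

X = [[0], [5], [-5]]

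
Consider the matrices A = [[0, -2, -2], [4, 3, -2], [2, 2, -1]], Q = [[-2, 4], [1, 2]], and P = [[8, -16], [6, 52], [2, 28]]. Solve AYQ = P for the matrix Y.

Left-multiply by A⁻¹ and right-multiply by Q⁻¹: Y = A⁻¹PQ⁻¹.
det A = -4; the adjugate gives A⁻¹ = [[-1/4, 3/2, -5/2], [0, -1, 2], [-1/2, 1, -2]].
det Q = -8; the adjugate gives Q⁻¹ = [[-1/4, 1/2], [1/8, 1/4]].
A⁻¹P = [[2, 12], [-2, 4], [-2, 4]].
Y = (A⁻¹P)Q⁻¹ = [[1, 4], [1, 0], [1, 0]].

Y = [[1, 4], [1, 0], [1, 0]]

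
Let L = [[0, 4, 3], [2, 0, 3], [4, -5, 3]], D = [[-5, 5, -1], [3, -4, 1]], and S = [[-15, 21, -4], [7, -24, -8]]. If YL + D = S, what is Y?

YL = S − D = [[-10, 16, -3], [4, -20, -9]].
L is on the right of Y, so right-multiply by L⁻¹: Y = (S − D)L⁻¹.
det L = -6, so L⁻¹ = [[-5/2, 9/2, -2], [-1, 2, -1], [5/3, -8/3, 4/3]].
Y = (S − D)L⁻¹ = [[4, -5, 0], [-5, 2, 0]].

Y = [[4, -5, 0], [-5, 2, 0]]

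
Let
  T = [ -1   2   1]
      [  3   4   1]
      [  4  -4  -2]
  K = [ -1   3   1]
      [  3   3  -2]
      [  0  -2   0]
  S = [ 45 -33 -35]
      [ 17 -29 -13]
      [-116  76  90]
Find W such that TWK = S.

W = [[4, -3, -1], [-3, 3, 4], [-5, 1, 0]]

Isolating W: multiply by T⁻¹ from the left and K⁻¹ from the right, so W = T⁻¹SK⁻¹.
det T = -4, so T⁻¹ = [[1, 0, 1/2], [-5/2, 1/2, -1], [7, -1, 5/2]].
det K = -2; the adjugate gives K⁻¹ = [[2, 1, 9/2], [0, 0, -1/2], [3, 1, 6]].
T⁻¹S = [[-13, 5, 10], [12, -8, -9], [8, -12, -7]].
W = (T⁻¹S)K⁻¹ = [[4, -3, -1], [-3, 3, 4], [-5, 1, 0]].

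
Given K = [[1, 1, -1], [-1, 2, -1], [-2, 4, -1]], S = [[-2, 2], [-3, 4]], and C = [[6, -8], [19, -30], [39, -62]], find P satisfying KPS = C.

P = [[-2, 2], [3, -5], [1, -1]]

Isolating P: multiply by K⁻¹ from the left and S⁻¹ from the right, so P = K⁻¹CS⁻¹.
K has determinant 3; K⁻¹ = [[2/3, -1, 1/3], [1/3, -1, 2/3], [0, -2, 1]].
det S = -2; the adjugate gives S⁻¹ = [[-2, 1], [-3/2, 1]].
K⁻¹C = [[-2, 4], [9, -14], [1, -2]].
P = (K⁻¹C)S⁻¹ = [[-2, 2], [3, -5], [1, -1]].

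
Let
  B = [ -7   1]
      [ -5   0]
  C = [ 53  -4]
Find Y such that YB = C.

Y = [[-4, -5]]

Since B sits to the right of Y, Y = CB⁻¹.
det B = 5; the adjugate gives B⁻¹ = [[0, -1/5], [1, -7/5]].
Y = CB⁻¹ = [[53, -4]] · [[0, -1/5], [1, -7/5]] = [[-4, -5]].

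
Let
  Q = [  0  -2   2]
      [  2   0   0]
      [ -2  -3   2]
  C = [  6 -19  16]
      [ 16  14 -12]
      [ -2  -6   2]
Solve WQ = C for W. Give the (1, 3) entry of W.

Right-multiplying both sides by Q⁻¹ gives W = CQ⁻¹.
det Q = -4; the adjugate gives Q⁻¹ = [[0, 1/2, 0], [1, -1, -1], [3/2, -1, -1]].
W = CQ⁻¹ = [[6, -19, 16], [16, 14, -12], [-2, -6, 2]] · [[0, 1/2, 0], [1, -1, -1], [3/2, -1, -1]] = [[5, 6, 3], [-4, 6, -2], [-3, 3, 4]].

3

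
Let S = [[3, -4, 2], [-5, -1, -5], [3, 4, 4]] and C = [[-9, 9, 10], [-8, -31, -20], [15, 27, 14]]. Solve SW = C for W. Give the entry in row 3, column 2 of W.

S is on the left of W, so left-multiply by S⁻¹: W = S⁻¹C.
S has determinant -6; S⁻¹ = [[-8/3, -4, -11/3], [-5/6, -1, -5/6], [17/6, 4, 23/6]].
W = S⁻¹C = [[-8/3, -4, -11/3], [-5/6, -1, -5/6], [17/6, 4, 23/6]] · [[-9, 9, 10], [-8, -31, -20], [15, 27, 14]] = [[1, 1, 2], [3, 1, 0], [0, 5, 2]].

5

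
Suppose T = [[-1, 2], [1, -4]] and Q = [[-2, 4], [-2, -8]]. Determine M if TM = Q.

M = [[6, 0], [2, 2]]

T is on the left of M, so left-multiply by T⁻¹: M = T⁻¹Q.
det T = 2; the adjugate gives T⁻¹ = [[-2, -1], [-1/2, -1/2]].
M = T⁻¹Q = [[-2, -1], [-1/2, -1/2]] · [[-2, 4], [-2, -8]] = [[6, 0], [2, 2]].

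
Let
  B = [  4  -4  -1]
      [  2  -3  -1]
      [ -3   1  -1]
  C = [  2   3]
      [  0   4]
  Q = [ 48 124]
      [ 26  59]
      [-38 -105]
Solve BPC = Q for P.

P = [[4, 5], [-3, 2], [4, -1]]

P = B⁻¹QC⁻¹ (apply B⁻¹ on the left and C⁻¹ on the right).
B has determinant 3; B⁻¹ = [[4/3, -5/3, 1/3], [5/3, -7/3, 2/3], [-7/3, 8/3, -4/3]].
C has determinant 8; C⁻¹ = [[1/2, -3/8], [0, 1/4]].
B⁻¹Q = [[8, 32], [-6, -1], [8, 8]].
P = (B⁻¹Q)C⁻¹ = [[4, 5], [-3, 2], [4, -1]].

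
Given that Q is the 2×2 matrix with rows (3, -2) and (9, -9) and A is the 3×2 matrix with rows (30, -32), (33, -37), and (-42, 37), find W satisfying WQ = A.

W = [[-2, 4], [-4, 5], [-5, -3]]

Since Q sits to the right of W, W = AQ⁻¹.
det Q = -9, so Q⁻¹ = [[1, -2/9], [1, -1/3]].
W = AQ⁻¹ = [[30, -32], [33, -37], [-42, 37]] · [[1, -2/9], [1, -1/3]] = [[-2, 4], [-4, 5], [-5, -3]].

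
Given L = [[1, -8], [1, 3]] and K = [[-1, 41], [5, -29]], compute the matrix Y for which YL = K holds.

Y = [[-4, 3], [4, 1]]

Since L sits to the right of Y, Y = KL⁻¹.
L has determinant 11; L⁻¹ = [[3/11, 8/11], [-1/11, 1/11]].
Y = KL⁻¹ = [[-1, 41], [5, -29]] · [[3/11, 8/11], [-1/11, 1/11]] = [[-4, 3], [4, 1]].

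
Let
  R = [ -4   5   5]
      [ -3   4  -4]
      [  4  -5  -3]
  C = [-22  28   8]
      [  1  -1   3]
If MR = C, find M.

Right-multiplying both sides by R⁻¹ gives M = CR⁻¹.
det R = -2; the adjugate gives R⁻¹ = [[16, 5, 20], [25/2, 4, 31/2], [1/2, 0, 1/2]].
M = CR⁻¹ = [[-22, 28, 8], [1, -1, 3]] · [[16, 5, 20], [25/2, 4, 31/2], [1/2, 0, 1/2]] = [[2, 2, -2], [5, 1, 6]].

M = [[2, 2, -2], [5, 1, 6]]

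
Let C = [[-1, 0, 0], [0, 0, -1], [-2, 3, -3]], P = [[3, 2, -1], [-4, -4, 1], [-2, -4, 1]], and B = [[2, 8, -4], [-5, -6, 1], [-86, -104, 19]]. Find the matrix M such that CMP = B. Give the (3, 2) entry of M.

-2

Left-multiply by C⁻¹ and right-multiply by P⁻¹: M = C⁻¹BP⁻¹.
det C = -3, so C⁻¹ = [[-1, 0, 0], [-2/3, -1, 1/3], [0, -1, 0]].
P has determinant -4; P⁻¹ = [[0, -1/2, 1/2], [-1/2, -1/4, -1/4], [-2, -2, 1]].
C⁻¹B = [[-2, -8, 4], [-25, -34, 8], [5, 6, -1]].
M = (C⁻¹B)P⁻¹ = [[-4, -5, 5], [1, 5, 4], [-1, -2, 0]].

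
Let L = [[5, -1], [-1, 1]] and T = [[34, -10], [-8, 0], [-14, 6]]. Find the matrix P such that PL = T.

L is on the right of P, so right-multiply by L⁻¹: P = TL⁻¹.
det L = 4; the adjugate gives L⁻¹ = [[1/4, 1/4], [1/4, 5/4]].
P = TL⁻¹ = [[34, -10], [-8, 0], [-14, 6]] · [[1/4, 1/4], [1/4, 5/4]] = [[6, -4], [-2, -2], [-2, 4]].

P = [[6, -4], [-2, -2], [-2, 4]]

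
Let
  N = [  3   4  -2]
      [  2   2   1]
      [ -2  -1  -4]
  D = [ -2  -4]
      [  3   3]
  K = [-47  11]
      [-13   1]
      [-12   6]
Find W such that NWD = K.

Isolating W: multiply by N⁻¹ from the left and D⁻¹ from the right, so W = N⁻¹KD⁻¹.
det N = -1, so N⁻¹ = [[7, -18, -8], [-6, 16, 7], [-2, 5, 2]].
D has determinant 6; D⁻¹ = [[1/2, 2/3], [-1/2, -1/3]].
N⁻¹K = [[1, 11], [-10, -8], [5, -5]].
W = (N⁻¹K)D⁻¹ = [[-5, -3], [-1, -4], [5, 5]].

W = [[-5, -3], [-1, -4], [5, 5]]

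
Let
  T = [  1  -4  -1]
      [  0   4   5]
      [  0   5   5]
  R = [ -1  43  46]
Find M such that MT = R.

M = [[-1, 6, 3]]

Since T sits to the right of M, M = RT⁻¹.
T has determinant -5; T⁻¹ = [[1, -3, 16/5], [0, -1, 1], [0, 1, -4/5]].
M = RT⁻¹ = [[-1, 43, 46]] · [[1, -3, 16/5], [0, -1, 1], [0, 1, -4/5]] = [[-1, 6, 3]].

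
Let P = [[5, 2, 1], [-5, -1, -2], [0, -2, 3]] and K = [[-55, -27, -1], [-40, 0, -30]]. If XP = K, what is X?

X = [[-6, 5, 5], [-4, 4, -6]]

P is on the right of X, so right-multiply by P⁻¹: X = KP⁻¹.
det P = 5; the adjugate gives P⁻¹ = [[-7/5, -8/5, -3/5], [3, 3, 1], [2, 2, 1]].
X = KP⁻¹ = [[-55, -27, -1], [-40, 0, -30]] · [[-7/5, -8/5, -3/5], [3, 3, 1], [2, 2, 1]] = [[-6, 5, 5], [-4, 4, -6]].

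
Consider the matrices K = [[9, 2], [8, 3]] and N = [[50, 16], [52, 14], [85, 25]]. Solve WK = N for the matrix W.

K is on the right of W, so right-multiply by K⁻¹: W = NK⁻¹.
K has determinant 11; K⁻¹ = [[3/11, -2/11], [-8/11, 9/11]].
W = NK⁻¹ = [[50, 16], [52, 14], [85, 25]] · [[3/11, -2/11], [-8/11, 9/11]] = [[2, 4], [4, 2], [5, 5]].

W = [[2, 4], [4, 2], [5, 5]]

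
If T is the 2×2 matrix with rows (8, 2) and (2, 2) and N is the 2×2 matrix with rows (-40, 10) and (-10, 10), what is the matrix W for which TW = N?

W = [[-5, 0], [0, 5]]

Since T multiplies W on the left, W = T⁻¹N.
T has determinant 12; T⁻¹ = [[1/6, -1/6], [-1/6, 2/3]].
W = T⁻¹N = [[1/6, -1/6], [-1/6, 2/3]] · [[-40, 10], [-10, 10]] = [[-5, 0], [0, 5]].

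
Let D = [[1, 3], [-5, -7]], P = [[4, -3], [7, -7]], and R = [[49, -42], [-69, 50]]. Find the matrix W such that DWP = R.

Left-multiply by D⁻¹ and right-multiply by P⁻¹: W = D⁻¹RP⁻¹.
det D = 8; the adjugate gives D⁻¹ = [[-7/8, -3/8], [5/8, 1/8]].
det P = -7, so P⁻¹ = [[1, -3/7], [1, -4/7]].
D⁻¹R = [[-17, 18], [22, -20]].
W = (D⁻¹R)P⁻¹ = [[1, -3], [2, 2]].

W = [[1, -3], [2, 2]]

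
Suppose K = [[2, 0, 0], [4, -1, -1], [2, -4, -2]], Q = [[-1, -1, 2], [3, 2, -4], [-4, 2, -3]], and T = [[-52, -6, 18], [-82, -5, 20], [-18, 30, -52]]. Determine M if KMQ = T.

Left-multiply by K⁻¹ and right-multiply by Q⁻¹: M = K⁻¹TQ⁻¹.
det K = -4; the adjugate gives K⁻¹ = [[1/2, 0, 0], [-3/2, 1, -1/2], [7/2, -2, 1/2]].
Q has determinant 1; Q⁻¹ = [[2, 1, 0], [25, 11, 2], [14, 6, 1]].
K⁻¹T = [[-26, -3, 9], [5, -11, 19], [-27, 4, -3]].
M = (K⁻¹T)Q⁻¹ = [[-1, -5, 3], [1, -2, -3], [4, -1, 5]].

M = [[-1, -5, 3], [1, -2, -3], [4, -1, 5]]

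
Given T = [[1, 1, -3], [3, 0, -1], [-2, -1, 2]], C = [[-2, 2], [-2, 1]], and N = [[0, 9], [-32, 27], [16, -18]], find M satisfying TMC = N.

M = [[3, 3], [0, 0], [-2, 4]]

Isolating M: multiply by T⁻¹ from the left and C⁻¹ from the right, so M = T⁻¹NC⁻¹.
det T = 4; the adjugate gives T⁻¹ = [[-1/4, 1/4, -1/4], [-1, -1, -2], [-3/4, -1/4, -3/4]].
det C = 2, so C⁻¹ = [[1/2, -1], [1, -1]].
T⁻¹N = [[-12, 9], [0, 0], [-4, 0]].
M = (T⁻¹N)C⁻¹ = [[3, 3], [0, 0], [-2, 4]].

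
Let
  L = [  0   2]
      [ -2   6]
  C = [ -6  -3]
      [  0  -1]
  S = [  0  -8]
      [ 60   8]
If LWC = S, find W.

W = [[5, 1], [0, 4]]

W = L⁻¹SC⁻¹ (apply L⁻¹ on the left and C⁻¹ on the right).
L has determinant 4; L⁻¹ = [[3/2, -1/2], [1/2, 0]].
C has determinant 6; C⁻¹ = [[-1/6, 1/2], [0, -1]].
L⁻¹S = [[-30, -16], [0, -4]].
W = (L⁻¹S)C⁻¹ = [[5, 1], [0, 4]].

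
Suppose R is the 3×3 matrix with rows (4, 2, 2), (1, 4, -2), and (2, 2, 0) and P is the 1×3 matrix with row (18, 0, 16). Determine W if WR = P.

R is on the right of W, so right-multiply by R⁻¹: W = PR⁻¹.
R has determinant -4; R⁻¹ = [[-1, -1, 3], [1, 1, -5/2], [3/2, 1, -7/2]].
W = PR⁻¹ = [[18, 0, 16]] · [[-1, -1, 3], [1, 1, -5/2], [3/2, 1, -7/2]] = [[6, -2, -2]].

W = [[6, -2, -2]]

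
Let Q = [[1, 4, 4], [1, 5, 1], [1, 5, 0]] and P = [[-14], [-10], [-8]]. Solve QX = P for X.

X = [[2], [-2], [-2]]

Q is on the left of X, so left-multiply by Q⁻¹: X = Q⁻¹P.
det Q = -1; the adjugate gives Q⁻¹ = [[5, -20, 16], [-1, 4, -3], [0, 1, -1]].
X = Q⁻¹P = [[5, -20, 16], [-1, 4, -3], [0, 1, -1]] · [[-14], [-10], [-8]] = [[2], [-2], [-2]].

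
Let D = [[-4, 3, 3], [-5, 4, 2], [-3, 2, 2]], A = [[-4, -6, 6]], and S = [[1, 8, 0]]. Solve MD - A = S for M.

MD = S + A = [[-3, 2, 6]].
Since D sits to the right of M, M = (S + A)D⁻¹.
det D = 2; the adjugate gives D⁻¹ = [[2, 0, -3], [2, 1/2, -7/2], [1, -1/2, -1/2]].
M = (S + A)D⁻¹ = [[4, -2, -1]].

M = [[4, -2, -1]]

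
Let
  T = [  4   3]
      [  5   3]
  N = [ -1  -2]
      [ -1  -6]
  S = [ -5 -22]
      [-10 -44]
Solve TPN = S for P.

Left-multiply by T⁻¹ and right-multiply by N⁻¹: P = T⁻¹SN⁻¹.
det T = -3, so T⁻¹ = [[-1, 1], [5/3, -4/3]].
det N = 4; the adjugate gives N⁻¹ = [[-3/2, 1/2], [1/4, -1/4]].
T⁻¹S = [[-5, -22], [5, 22]].
P = (T⁻¹S)N⁻¹ = [[2, 3], [-2, -3]].

P = [[2, 3], [-2, -3]]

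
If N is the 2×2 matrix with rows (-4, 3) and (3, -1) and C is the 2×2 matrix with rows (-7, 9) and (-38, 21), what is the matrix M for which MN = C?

Since N sits to the right of M, M = CN⁻¹.
N has determinant -5; N⁻¹ = [[1/5, 3/5], [3/5, 4/5]].
M = CN⁻¹ = [[-7, 9], [-38, 21]] · [[1/5, 3/5], [3/5, 4/5]] = [[4, 3], [5, -6]].

M = [[4, 3], [5, -6]]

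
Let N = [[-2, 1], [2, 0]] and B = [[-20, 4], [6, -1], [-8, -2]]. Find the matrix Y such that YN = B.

Since N sits to the right of Y, Y = BN⁻¹.
N has determinant -2; N⁻¹ = [[0, 1/2], [1, 1]].
Y = BN⁻¹ = [[-20, 4], [6, -1], [-8, -2]] · [[0, 1/2], [1, 1]] = [[4, -6], [-1, 2], [-2, -6]].

Y = [[4, -6], [-1, 2], [-2, -6]]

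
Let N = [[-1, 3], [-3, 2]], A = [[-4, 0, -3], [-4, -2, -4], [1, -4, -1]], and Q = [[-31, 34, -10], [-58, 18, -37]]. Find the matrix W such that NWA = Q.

W = [[-3, -1, 0], [-4, 4, -5]]

Isolating W: multiply by N⁻¹ from the left and A⁻¹ from the right, so W = N⁻¹QA⁻¹.
N has determinant 7; N⁻¹ = [[2/7, -3/7], [3/7, -1/7]].
det A = 2; the adjugate gives A⁻¹ = [[-7, 6, -3], [-4, 7/2, -2], [9, -8, 4]].
N⁻¹Q = [[16, 2, 13], [-5, 12, 1]].
W = (N⁻¹Q)A⁻¹ = [[-3, -1, 0], [-4, 4, -5]].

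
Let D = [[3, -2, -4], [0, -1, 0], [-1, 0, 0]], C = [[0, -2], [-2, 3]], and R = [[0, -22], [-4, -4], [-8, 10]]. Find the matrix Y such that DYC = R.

Y = [[-1, -4], [-5, -2], [-1, -2]]

Isolating Y: multiply by D⁻¹ from the left and C⁻¹ from the right, so Y = D⁻¹RC⁻¹.
det D = 4; the adjugate gives D⁻¹ = [[0, 0, -1], [0, -1, 0], [-1/4, 1/2, -3/4]].
C has determinant -4; C⁻¹ = [[-3/4, -1/2], [-1/2, 0]].
D⁻¹R = [[8, -10], [4, 4], [4, -4]].
Y = (D⁻¹R)C⁻¹ = [[-1, -4], [-5, -2], [-1, -2]].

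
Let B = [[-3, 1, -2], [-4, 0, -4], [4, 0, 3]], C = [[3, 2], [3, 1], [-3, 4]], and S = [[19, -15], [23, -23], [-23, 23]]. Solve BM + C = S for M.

M = [[-5, 1], [1, -4], [0, 5]]

BM = S − C = [[16, -17], [20, -24], [-20, 19]].
Left-multiplying both sides by B⁻¹ gives M = B⁻¹(S − C).
B has determinant -4; B⁻¹ = [[0, 3/4, 1], [1, 1/4, 1], [0, -1, -1]].
M = B⁻¹(S − C) = [[-5, 1], [1, -4], [0, 5]].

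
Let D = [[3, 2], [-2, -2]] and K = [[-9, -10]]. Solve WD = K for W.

Right-multiplying both sides by D⁻¹ gives W = KD⁻¹.
det D = -2; the adjugate gives D⁻¹ = [[1, 1], [-1, -3/2]].
W = KD⁻¹ = [[-9, -10]] · [[1, 1], [-1, -3/2]] = [[1, 6]].

W = [[1, 6]]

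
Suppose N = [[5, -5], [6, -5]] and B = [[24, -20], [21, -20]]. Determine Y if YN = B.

Right-multiplying both sides by N⁻¹ gives Y = BN⁻¹.
N has determinant 5; N⁻¹ = [[-1, 1], [-6/5, 1]].
Y = BN⁻¹ = [[24, -20], [21, -20]] · [[-1, 1], [-6/5, 1]] = [[0, 4], [3, 1]].

Y = [[0, 4], [3, 1]]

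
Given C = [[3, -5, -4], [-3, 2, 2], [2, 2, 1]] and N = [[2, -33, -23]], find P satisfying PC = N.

Right-multiplying both sides by C⁻¹ gives P = NC⁻¹.
C has determinant -1; C⁻¹ = [[2, 3, 2], [-7, -11, -6], [10, 16, 9]].
P = NC⁻¹ = [[2, -33, -23]] · [[2, 3, 2], [-7, -11, -6], [10, 16, 9]] = [[5, 1, -5]].

P = [[5, 1, -5]]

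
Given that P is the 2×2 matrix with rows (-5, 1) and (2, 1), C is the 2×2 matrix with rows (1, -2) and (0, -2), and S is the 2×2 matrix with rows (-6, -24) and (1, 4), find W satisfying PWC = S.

W = [[1, -3], [-1, 3]]

Isolating W: multiply by P⁻¹ from the left and C⁻¹ from the right, so W = P⁻¹SC⁻¹.
P has determinant -7; P⁻¹ = [[-1/7, 1/7], [2/7, 5/7]].
C has determinant -2; C⁻¹ = [[1, -1], [0, -1/2]].
P⁻¹S = [[1, 4], [-1, -4]].
W = (P⁻¹S)C⁻¹ = [[1, -3], [-1, 3]].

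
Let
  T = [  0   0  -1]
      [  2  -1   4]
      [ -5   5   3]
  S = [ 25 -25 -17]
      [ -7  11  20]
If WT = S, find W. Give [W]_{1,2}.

0

T is on the right of W, so right-multiply by T⁻¹: W = ST⁻¹.
det T = -5, so T⁻¹ = [[23/5, 1, 1/5], [26/5, 1, 2/5], [-1, 0, 0]].
W = ST⁻¹ = [[25, -25, -17], [-7, 11, 20]] · [[23/5, 1, 1/5], [26/5, 1, 2/5], [-1, 0, 0]] = [[2, 0, -5], [5, 4, 3]].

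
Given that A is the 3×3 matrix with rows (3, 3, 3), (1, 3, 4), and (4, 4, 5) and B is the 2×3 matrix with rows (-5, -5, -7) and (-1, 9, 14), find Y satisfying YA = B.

Y = [[1, 0, -2], [-2, 5, 0]]

A is on the right of Y, so right-multiply by A⁻¹: Y = BA⁻¹.
A has determinant 6; A⁻¹ = [[-1/6, -1/2, 1/2], [11/6, 1/2, -3/2], [-4/3, 0, 1]].
Y = BA⁻¹ = [[-5, -5, -7], [-1, 9, 14]] · [[-1/6, -1/2, 1/2], [11/6, 1/2, -3/2], [-4/3, 0, 1]] = [[1, 0, -2], [-2, 5, 0]].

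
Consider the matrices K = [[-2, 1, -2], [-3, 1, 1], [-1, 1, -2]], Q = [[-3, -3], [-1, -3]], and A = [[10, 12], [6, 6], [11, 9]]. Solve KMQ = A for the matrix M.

M = [[-1, 2], [-5, 5], [0, 1]]

Left-multiply by K⁻¹ and right-multiply by Q⁻¹: M = K⁻¹AQ⁻¹.
det K = 3, so K⁻¹ = [[-1, 0, 1], [-7/3, 2/3, 8/3], [-2/3, 1/3, 1/3]].
det Q = 6; the adjugate gives Q⁻¹ = [[-1/2, 1/2], [1/6, -1/2]].
K⁻¹A = [[1, -3], [10, 0], [-1, -3]].
M = (K⁻¹A)Q⁻¹ = [[-1, 2], [-5, 5], [0, 1]].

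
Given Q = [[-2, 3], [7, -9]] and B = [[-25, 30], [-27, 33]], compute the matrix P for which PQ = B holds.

P = [[-5, -5], [-4, -5]]

Right-multiplying both sides by Q⁻¹ gives P = BQ⁻¹.
det Q = -3; the adjugate gives Q⁻¹ = [[3, 1], [7/3, 2/3]].
P = BQ⁻¹ = [[-25, 30], [-27, 33]] · [[3, 1], [7/3, 2/3]] = [[-5, -5], [-4, -5]].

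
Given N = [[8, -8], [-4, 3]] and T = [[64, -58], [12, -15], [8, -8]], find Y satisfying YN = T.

N is on the right of Y, so right-multiply by N⁻¹: Y = TN⁻¹.
N has determinant -8; N⁻¹ = [[-3/8, -1], [-1/2, -1]].
Y = TN⁻¹ = [[64, -58], [12, -15], [8, -8]] · [[-3/8, -1], [-1/2, -1]] = [[5, -6], [3, 3], [1, 0]].

Y = [[5, -6], [3, 3], [1, 0]]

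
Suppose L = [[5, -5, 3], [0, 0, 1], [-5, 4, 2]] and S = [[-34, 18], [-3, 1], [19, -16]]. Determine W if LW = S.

Since L multiplies W on the left, W = L⁻¹S.
L has determinant 5; L⁻¹ = [[-4/5, 22/5, -1], [-1, 5, -1], [0, 1, 0]].
W = L⁻¹S = [[-4/5, 22/5, -1], [-1, 5, -1], [0, 1, 0]] · [[-34, 18], [-3, 1], [19, -16]] = [[-5, 6], [0, 3], [-3, 1]].

W = [[-5, 6], [0, 3], [-3, 1]]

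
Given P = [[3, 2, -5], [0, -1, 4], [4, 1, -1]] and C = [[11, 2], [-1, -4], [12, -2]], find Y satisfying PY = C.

P is on the left of Y, so left-multiply by P⁻¹: Y = P⁻¹C.
det P = 3; the adjugate gives P⁻¹ = [[-1, -1, 1], [16/3, 17/3, -4], [4/3, 5/3, -1]].
Y = P⁻¹C = [[-1, -1, 1], [16/3, 17/3, -4], [4/3, 5/3, -1]] · [[11, 2], [-1, -4], [12, -2]] = [[2, 0], [5, -4], [1, -2]].

Y = [[2, 0], [5, -4], [1, -2]]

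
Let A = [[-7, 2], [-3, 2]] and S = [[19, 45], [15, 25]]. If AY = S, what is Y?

Y = [[-1, -5], [6, 5]]

Left-multiplying both sides by A⁻¹ gives Y = A⁻¹S.
det A = -8; the adjugate gives A⁻¹ = [[-1/4, 1/4], [-3/8, 7/8]].
Y = A⁻¹S = [[-1/4, 1/4], [-3/8, 7/8]] · [[19, 45], [15, 25]] = [[-1, -5], [6, 5]].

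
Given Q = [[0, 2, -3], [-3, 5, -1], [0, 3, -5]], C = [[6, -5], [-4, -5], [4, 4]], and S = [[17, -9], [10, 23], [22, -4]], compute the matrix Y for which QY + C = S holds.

Y = [[-2, -4], [1, 4], [-3, 4]]

QY = S − C = [[11, -4], [14, 28], [18, -8]].
Left-multiplying both sides by Q⁻¹ gives Y = Q⁻¹(S − C).
det Q = -3; the adjugate gives Q⁻¹ = [[22/3, -1/3, -13/3], [5, 0, -3], [3, 0, -2]].
Y = Q⁻¹(S − C) = [[-2, -4], [1, 4], [-3, 4]].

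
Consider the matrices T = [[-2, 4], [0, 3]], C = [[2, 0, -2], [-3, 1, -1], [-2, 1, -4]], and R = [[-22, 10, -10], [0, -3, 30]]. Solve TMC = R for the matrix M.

Isolating M: multiply by T⁻¹ from the left and C⁻¹ from the right, so M = T⁻¹RC⁻¹.
det T = -6; the adjugate gives T⁻¹ = [[-1/2, 2/3], [0, 1/3]].
det C = -4, so C⁻¹ = [[3/4, 1/2, -1/2], [5/2, 3, -2], [1/4, 1/2, -1/2]].
T⁻¹R = [[11, -7, 25], [0, -1, 10]].
M = (T⁻¹R)C⁻¹ = [[-3, -3, -4], [0, 2, -3]].

M = [[-3, -3, -4], [0, 2, -3]]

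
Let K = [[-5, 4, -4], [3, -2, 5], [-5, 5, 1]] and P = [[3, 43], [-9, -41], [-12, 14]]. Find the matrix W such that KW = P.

W = [[-3, -3], [-5, 1], [-2, -6]]

Since K multiplies W on the left, W = K⁻¹P.
det K = 3, so K⁻¹ = [[-9, -8, 4], [-28/3, -25/3, 13/3], [5/3, 5/3, -2/3]].
W = K⁻¹P = [[-9, -8, 4], [-28/3, -25/3, 13/3], [5/3, 5/3, -2/3]] · [[3, 43], [-9, -41], [-12, 14]] = [[-3, -3], [-5, 1], [-2, -6]].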